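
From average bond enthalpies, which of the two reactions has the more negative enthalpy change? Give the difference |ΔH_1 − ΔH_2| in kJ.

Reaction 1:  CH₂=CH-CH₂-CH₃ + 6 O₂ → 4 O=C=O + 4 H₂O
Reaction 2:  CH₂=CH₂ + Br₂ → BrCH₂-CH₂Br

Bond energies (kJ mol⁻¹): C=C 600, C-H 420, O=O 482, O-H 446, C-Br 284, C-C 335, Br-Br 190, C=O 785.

Reaction 1, by 2213 kJ

Reaction 1:
  Bonds broken (reactants):
    C-C: 2 × 335 = 670
    C-H: 8 × 420 = 3360
    C=C: 1 × 600 = 600
    O=O: 6 × 482 = 2892
    Σ(broken) = 7522 kJ
  Bonds formed (products):
    C=O: 8 × 785 = 6280
    O-H: 8 × 446 = 3568
    Σ(formed) = 9848 kJ
  ΔH_1 = 7522 − 9848 = −2326 kJ
Reaction 2:
  Bonds broken (reactants):
    Br-Br: 1 × 190 = 190
    C-H: 4 × 420 = 1680
    C=C: 1 × 600 = 600
    Σ(broken) = 2470 kJ
  Bonds formed (products):
    C-Br: 2 × 284 = 568
    C-C: 1 × 335 = 335
    C-H: 4 × 420 = 1680
    Σ(formed) = 2583 kJ
  ΔH_2 = 2470 − 2583 = −113 kJ
ΔH_1 − ΔH_2 = −2213 kJ, so reaction 1 has the more negative ΔH; |ΔH_1 − ΔH_2| = 2213 kJ.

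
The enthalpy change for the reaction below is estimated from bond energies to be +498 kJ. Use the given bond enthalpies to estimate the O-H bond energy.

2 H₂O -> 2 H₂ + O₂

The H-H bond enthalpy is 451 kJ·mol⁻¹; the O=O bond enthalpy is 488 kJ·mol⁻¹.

D(O-H) ≈ 472 kJ/mol

Let D be the O-H bond energy.
Σ(broken) = 4×D = 4D
Σ(formed) = 2×451 + 1×488 = 1390
ΔH = Σ(broken) − Σ(formed) = (4D) − (1390) = −1390 + 4D
Setting this equal to +498 kJ gives 4D = 1888, so D = 472 kJ/mol.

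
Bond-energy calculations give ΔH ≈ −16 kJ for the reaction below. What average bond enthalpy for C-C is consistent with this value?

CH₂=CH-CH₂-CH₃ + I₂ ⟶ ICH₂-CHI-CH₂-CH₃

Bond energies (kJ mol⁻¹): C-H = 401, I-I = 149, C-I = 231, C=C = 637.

D(C-C) ≈ 340 kJ/mol

Let D be the C-C bond energy.
Σ(broken) = 2×D + 8×401 + 1×637 + 1×149 = 3994 + 2D
Σ(formed) = 3×D + 8×401 + 2×231 = 3670 + 3D
ΔH = Σ(broken) − Σ(formed) = (3994 + 2D) − (3670 + 3D) = +324 − D
Setting this equal to −16 kJ gives D = 340 kJ/mol.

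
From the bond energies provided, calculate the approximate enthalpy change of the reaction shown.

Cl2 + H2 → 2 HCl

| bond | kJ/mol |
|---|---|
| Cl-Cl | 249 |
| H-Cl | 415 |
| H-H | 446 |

Bonds broken (reactants):
  Cl-Cl: 1 × 249 = 249
  H-H: 1 × 446 = 446
  Σ(broken) = 695 kJ
Bonds formed (products):
  H-Cl: 2 × 415 = 830
  Σ(formed) = 830 kJ
ΔH = Σ(broken) − Σ(formed) = 695 − 830 = −135 kJ

ΔH ≈ −135 kJ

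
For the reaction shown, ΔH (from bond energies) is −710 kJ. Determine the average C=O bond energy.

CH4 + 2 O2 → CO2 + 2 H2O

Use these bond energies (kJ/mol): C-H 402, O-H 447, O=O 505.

D(C=O) ≈ 770 kJ/mol

Let D be the C=O bond energy.
Σ(broken) = 4×402 + 2×505 = 2618
Σ(formed) = 2×D + 4×447 = 1788 + 2D
ΔH = Σ(broken) − Σ(formed) = (2618) − (1788 + 2D) = +830 − 2D
Setting this equal to −710 kJ gives 2D = 1540, so D = 770 kJ/mol.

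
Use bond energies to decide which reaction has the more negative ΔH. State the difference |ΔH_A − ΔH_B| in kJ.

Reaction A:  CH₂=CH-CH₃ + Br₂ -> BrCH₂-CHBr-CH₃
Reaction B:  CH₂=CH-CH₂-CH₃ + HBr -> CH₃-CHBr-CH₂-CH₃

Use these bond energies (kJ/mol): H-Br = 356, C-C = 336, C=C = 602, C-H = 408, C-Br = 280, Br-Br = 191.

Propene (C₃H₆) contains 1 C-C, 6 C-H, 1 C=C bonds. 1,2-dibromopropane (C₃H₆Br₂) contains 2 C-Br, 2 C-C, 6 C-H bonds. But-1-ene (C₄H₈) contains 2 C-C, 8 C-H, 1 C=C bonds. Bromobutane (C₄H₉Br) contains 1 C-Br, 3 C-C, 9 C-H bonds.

Reaction A, by 37 kJ

Reaction A:
  Bonds broken (reactants):
    Br-Br: 1 × 191 = 191
    C-C: 1 × 336 = 336
    C-H: 6 × 408 = 2448
    C=C: 1 × 602 = 602
    Σ(broken) = 3577 kJ
  Bonds formed (products):
    C-Br: 2 × 280 = 560
    C-C: 2 × 336 = 672
    C-H: 6 × 408 = 2448
    Σ(formed) = 3680 kJ
  ΔH_A = 3577 − 3680 = −103 kJ
Reaction B:
  Bonds broken (reactants):
    C-C: 2 × 336 = 672
    C-H: 8 × 408 = 3264
    C=C: 1 × 602 = 602
    H-Br: 1 × 356 = 356
    Σ(broken) = 4894 kJ
  Bonds formed (products):
    C-Br: 1 × 280 = 280
    C-C: 3 × 336 = 1008
    C-H: 9 × 408 = 3672
    Σ(formed) = 4960 kJ
  ΔH_B = 4894 − 4960 = −66 kJ
ΔH_A − ΔH_B = −37 kJ, so reaction A has the more negative ΔH; |ΔH_A − ΔH_B| = 37 kJ.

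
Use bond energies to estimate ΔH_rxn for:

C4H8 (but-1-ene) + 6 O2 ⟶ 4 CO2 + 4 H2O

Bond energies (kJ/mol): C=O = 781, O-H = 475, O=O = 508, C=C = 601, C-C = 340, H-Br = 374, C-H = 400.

Bonds broken (reactants):
  C-C: 2 × 340 = 680
  C-H: 8 × 400 = 3200
  C=C: 1 × 601 = 601
  O=O: 6 × 508 = 3048
  Σ(broken) = 7529 kJ
Bonds formed (products):
  C=O: 8 × 781 = 6248
  O-H: 8 × 475 = 3800
  Σ(formed) = 10048 kJ
ΔH = Σ(broken) − Σ(formed) = 7529 − 10048 = −2519 kJ

ΔH ≈ −2519 kJ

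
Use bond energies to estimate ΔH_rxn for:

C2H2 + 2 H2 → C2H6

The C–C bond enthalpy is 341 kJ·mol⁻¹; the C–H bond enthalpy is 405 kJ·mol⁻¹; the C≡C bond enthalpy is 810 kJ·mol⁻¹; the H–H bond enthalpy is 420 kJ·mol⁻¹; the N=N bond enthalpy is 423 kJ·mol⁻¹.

ΔH ≈ −311 kJ

Bonds broken (reactants):
  C≡C: 1 × 810 = 810
  C–H: 2 × 405 = 810
  H–H: 2 × 420 = 840
  Σ(broken) = 2460 kJ
Bonds formed (products):
  C–C: 1 × 341 = 341
  C–H: 6 × 405 = 2430
  Σ(formed) = 2771 kJ
ΔH = Σ(broken) − Σ(formed) = 2460 − 2771 = −311 kJ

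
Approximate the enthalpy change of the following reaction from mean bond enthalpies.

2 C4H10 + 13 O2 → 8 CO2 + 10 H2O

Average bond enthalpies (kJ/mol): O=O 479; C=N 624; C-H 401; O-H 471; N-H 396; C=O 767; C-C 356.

Bonds broken (reactants):
  C-C: 6 × 356 = 2136
  C-H: 20 × 401 = 8020
  O=O: 13 × 479 = 6227
  Σ(broken) = 16383 kJ
Bonds formed (products):
  C=O: 16 × 767 = 12272
  O-H: 20 × 471 = 9420
  Σ(formed) = 21692 kJ
ΔH = Σ(broken) − Σ(formed) = 16383 − 21692 = −5309 kJ

ΔH ≈ −5309 kJ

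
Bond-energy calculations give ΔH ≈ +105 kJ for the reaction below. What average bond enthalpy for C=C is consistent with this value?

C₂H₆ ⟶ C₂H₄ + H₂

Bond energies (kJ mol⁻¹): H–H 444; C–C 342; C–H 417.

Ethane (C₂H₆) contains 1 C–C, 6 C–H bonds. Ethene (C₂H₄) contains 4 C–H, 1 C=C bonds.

Let D be the C=C bond energy.
Σ(broken) = 1×342 + 6×417 = 2844
Σ(formed) = 4×417 + 1×D + 1×444 = 2112 + D
ΔH = Σ(broken) − Σ(formed) = (2844) − (2112 + D) = +732 − D
Setting this equal to +105 kJ gives D = 627 kJ/mol.

D(C=C) ≈ 627 kJ/mol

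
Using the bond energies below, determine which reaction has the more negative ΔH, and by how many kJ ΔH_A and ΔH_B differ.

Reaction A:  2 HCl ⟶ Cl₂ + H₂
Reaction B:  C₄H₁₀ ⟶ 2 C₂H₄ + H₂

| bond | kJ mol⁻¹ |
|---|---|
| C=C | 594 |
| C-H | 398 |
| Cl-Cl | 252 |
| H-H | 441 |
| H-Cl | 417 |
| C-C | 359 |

Reaction A, by 103 kJ

Reaction A:
  Bonds broken (reactants):
    H-Cl: 2 × 417 = 834
    Σ(broken) = 834 kJ
  Bonds formed (products):
    Cl-Cl: 1 × 252 = 252
    H-H: 1 × 441 = 441
    Σ(formed) = 693 kJ
  ΔH_A = 834 − 693 = +141 kJ
Reaction B:
  Bonds broken (reactants):
    C-C: 3 × 359 = 1077
    C-H: 10 × 398 = 3980
    Σ(broken) = 5057 kJ
  Bonds formed (products):
    C-H: 8 × 398 = 3184
    C=C: 2 × 594 = 1188
    H-H: 1 × 441 = 441
    Σ(formed) = 4813 kJ
  ΔH_B = 5057 − 4813 = +244 kJ
ΔH_A − ΔH_B = −103 kJ, so reaction A has the more negative ΔH; |ΔH_A − ΔH_B| = 103 kJ.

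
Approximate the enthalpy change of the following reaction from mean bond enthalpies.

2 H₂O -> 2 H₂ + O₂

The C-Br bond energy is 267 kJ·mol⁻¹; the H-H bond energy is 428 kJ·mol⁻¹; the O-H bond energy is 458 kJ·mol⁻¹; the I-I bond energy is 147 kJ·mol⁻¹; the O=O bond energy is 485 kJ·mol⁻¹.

ΔH ≈ +491 kJ

Bonds broken (reactants):
  O-H: 4 × 458 = 1832
  Σ(broken) = 1832 kJ
Bonds formed (products):
  H-H: 2 × 428 = 856
  O=O: 1 × 485 = 485
  Σ(formed) = 1341 kJ
ΔH = Σ(broken) − Σ(formed) = 1832 − 1341 = +491 kJ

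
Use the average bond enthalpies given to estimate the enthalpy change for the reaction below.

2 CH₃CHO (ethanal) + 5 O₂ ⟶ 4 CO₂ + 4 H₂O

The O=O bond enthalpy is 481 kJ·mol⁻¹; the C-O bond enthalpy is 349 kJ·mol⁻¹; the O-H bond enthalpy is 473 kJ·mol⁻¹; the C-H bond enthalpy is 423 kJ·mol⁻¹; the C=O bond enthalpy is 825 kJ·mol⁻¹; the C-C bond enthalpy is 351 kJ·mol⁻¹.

ΔH ≈ −2243 kJ

Bonds broken (reactants):
  C-C: 2 × 351 = 702
  C-H: 8 × 423 = 3384
  C=O: 2 × 825 = 1650
  O=O: 5 × 481 = 2405
  Σ(broken) = 8141 kJ
Bonds formed (products):
  C=O: 8 × 825 = 6600
  O-H: 8 × 473 = 3784
  Σ(formed) = 10384 kJ
ΔH = Σ(broken) − Σ(formed) = 8141 − 10384 = −2243 kJ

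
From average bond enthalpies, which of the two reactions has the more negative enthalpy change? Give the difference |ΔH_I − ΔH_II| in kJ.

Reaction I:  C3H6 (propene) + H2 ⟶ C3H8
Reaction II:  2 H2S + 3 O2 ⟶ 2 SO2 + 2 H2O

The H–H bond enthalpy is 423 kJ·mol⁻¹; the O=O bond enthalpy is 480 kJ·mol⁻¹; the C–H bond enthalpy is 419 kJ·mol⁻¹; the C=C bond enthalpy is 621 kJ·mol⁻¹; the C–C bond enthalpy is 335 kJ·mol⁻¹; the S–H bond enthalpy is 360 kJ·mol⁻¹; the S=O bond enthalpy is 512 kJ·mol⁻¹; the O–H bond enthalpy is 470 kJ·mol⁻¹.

Reaction I:
  Bonds broken (reactants):
    C–C: 1 × 335 = 335
    C–H: 6 × 419 = 2514
    C=C: 1 × 621 = 621
    H–H: 1 × 423 = 423
    Σ(broken) = 3893 kJ
  Bonds formed (products):
    C–C: 2 × 335 = 670
    C–H: 8 × 419 = 3352
    Σ(formed) = 4022 kJ
  ΔH_I = 3893 − 4022 = −129 kJ
Reaction II:
  Bonds broken (reactants):
    O=O: 3 × 480 = 1440
    S–H: 4 × 360 = 1440
    Σ(broken) = 2880 kJ
  Bonds formed (products):
    O–H: 4 × 470 = 1880
    S=O: 4 × 512 = 2048
    Σ(formed) = 3928 kJ
  ΔH_II = 2880 − 3928 = −1048 kJ
ΔH_I − ΔH_II = +919 kJ, so reaction II has the more negative ΔH; |ΔH_I − ΔH_II| = 919 kJ.

Reaction II, by 919 kJ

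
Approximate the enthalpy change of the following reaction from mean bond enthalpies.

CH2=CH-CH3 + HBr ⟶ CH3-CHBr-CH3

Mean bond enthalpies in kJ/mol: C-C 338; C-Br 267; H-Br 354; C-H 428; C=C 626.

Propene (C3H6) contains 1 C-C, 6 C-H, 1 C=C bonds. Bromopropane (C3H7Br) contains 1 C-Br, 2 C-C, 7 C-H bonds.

ΔH ≈ −53 kJ

Bonds broken (reactants):
  C-C: 1 × 338 = 338
  C-H: 6 × 428 = 2568
  C=C: 1 × 626 = 626
  H-Br: 1 × 354 = 354
  Σ(broken) = 3886 kJ
Bonds formed (products):
  C-Br: 1 × 267 = 267
  C-C: 2 × 338 = 676
  C-H: 7 × 428 = 2996
  Σ(formed) = 3939 kJ
ΔH = Σ(broken) − Σ(formed) = 3886 − 3939 = −53 kJ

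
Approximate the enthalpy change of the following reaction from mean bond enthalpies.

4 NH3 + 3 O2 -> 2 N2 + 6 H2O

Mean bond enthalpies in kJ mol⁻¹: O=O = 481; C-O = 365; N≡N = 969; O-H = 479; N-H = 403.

Bonds broken (reactants):
  N-H: 12 × 403 = 4836
  O=O: 3 × 481 = 1443
  Σ(broken) = 6279 kJ
Bonds formed (products):
  N≡N: 2 × 969 = 1938
  O-H: 12 × 479 = 5748
  Σ(formed) = 7686 kJ
ΔH = Σ(broken) − Σ(formed) = 6279 − 7686 = −1407 kJ

ΔH ≈ −1407 kJ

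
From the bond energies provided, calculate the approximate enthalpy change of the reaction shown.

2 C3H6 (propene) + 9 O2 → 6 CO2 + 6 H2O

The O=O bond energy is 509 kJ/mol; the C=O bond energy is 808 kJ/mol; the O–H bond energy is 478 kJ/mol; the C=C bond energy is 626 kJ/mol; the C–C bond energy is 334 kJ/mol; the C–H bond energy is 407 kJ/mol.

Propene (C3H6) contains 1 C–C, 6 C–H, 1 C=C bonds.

Bonds broken (reactants):
  C–C: 2 × 334 = 668
  C–H: 12 × 407 = 4884
  C=C: 2 × 626 = 1252
  O=O: 9 × 509 = 4581
  Σ(broken) = 11385 kJ
Bonds formed (products):
  C=O: 12 × 808 = 9696
  O–H: 12 × 478 = 5736
  Σ(formed) = 15432 kJ
ΔH = Σ(broken) − Σ(formed) = 11385 − 15432 = −4047 kJ

ΔH ≈ −4047 kJ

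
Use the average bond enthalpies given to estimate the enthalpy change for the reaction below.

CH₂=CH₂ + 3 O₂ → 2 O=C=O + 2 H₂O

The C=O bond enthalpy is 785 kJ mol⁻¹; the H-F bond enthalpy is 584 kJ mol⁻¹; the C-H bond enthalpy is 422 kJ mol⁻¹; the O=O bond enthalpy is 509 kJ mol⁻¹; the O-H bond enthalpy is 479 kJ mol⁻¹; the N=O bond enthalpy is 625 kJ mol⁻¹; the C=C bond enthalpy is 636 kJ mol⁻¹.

ΔH ≈ −1205 kJ

Bonds broken (reactants):
  C-H: 4 × 422 = 1688
  C=C: 1 × 636 = 636
  O=O: 3 × 509 = 1527
  Σ(broken) = 3851 kJ
Bonds formed (products):
  C=O: 4 × 785 = 3140
  O-H: 4 × 479 = 1916
  Σ(formed) = 5056 kJ
ΔH = Σ(broken) − Σ(formed) = 3851 − 5056 = −1205 kJ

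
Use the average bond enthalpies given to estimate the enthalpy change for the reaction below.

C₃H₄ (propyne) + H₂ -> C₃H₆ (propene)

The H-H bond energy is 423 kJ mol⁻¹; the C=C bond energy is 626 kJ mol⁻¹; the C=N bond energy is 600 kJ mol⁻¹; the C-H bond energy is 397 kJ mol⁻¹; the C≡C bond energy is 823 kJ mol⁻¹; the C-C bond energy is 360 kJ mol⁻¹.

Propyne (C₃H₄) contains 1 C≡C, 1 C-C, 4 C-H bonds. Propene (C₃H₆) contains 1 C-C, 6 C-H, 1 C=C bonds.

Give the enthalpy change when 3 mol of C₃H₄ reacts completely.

Bonds broken (reactants):
  C≡C: 1 × 823 = 823
  C-C: 1 × 360 = 360
  C-H: 4 × 397 = 1588
  H-H: 1 × 423 = 423
  Σ(broken) = 3194 kJ
Bonds formed (products):
  C-C: 1 × 360 = 360
  C-H: 6 × 397 = 2382
  C=C: 1 × 626 = 626
  Σ(formed) = 3368 kJ
ΔH = Σ(broken) − Σ(formed) = 3194 − 3368 = −174 kJ
For 3× the reaction as written: 3 × (−174) = −522 kJ

ΔH = −522 kJ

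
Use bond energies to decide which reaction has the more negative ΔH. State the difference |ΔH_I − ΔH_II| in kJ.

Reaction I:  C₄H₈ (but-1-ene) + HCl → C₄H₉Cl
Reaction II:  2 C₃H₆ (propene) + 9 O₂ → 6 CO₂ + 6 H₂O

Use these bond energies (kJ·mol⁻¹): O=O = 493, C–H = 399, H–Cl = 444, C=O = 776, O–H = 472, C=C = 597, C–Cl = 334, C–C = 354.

Reaction I:
  Bonds broken (reactants):
    C–C: 2 × 354 = 708
    C–H: 8 × 399 = 3192
    C=C: 1 × 597 = 597
    H–Cl: 1 × 444 = 444
    Σ(broken) = 4941 kJ
  Bonds formed (products):
    C–C: 3 × 354 = 1062
    C–Cl: 1 × 334 = 334
    C–H: 9 × 399 = 3591
    Σ(formed) = 4987 kJ
  ΔH_I = 4941 − 4987 = −46 kJ
Reaction II:
  Bonds broken (reactants):
    C–C: 2 × 354 = 708
    C–H: 12 × 399 = 4788
    C=C: 2 × 597 = 1194
    O=O: 9 × 493 = 4437
    Σ(broken) = 11127 kJ
  Bonds formed (products):
    C=O: 12 × 776 = 9312
    O–H: 12 × 472 = 5664
    Σ(formed) = 14976 kJ
  ΔH_II = 11127 − 14976 = −3849 kJ
ΔH_I − ΔH_II = +3803 kJ, so reaction II has the more negative ΔH; |ΔH_I − ΔH_II| = 3803 kJ.

Reaction II, by 3803 kJ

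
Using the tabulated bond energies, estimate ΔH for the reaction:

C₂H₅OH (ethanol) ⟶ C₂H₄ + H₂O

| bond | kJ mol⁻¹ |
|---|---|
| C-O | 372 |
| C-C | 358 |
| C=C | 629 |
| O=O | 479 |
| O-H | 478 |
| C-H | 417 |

Bonds broken (reactants):
  C-C: 1 × 358 = 358
  C-H: 5 × 417 = 2085
  C-O: 1 × 372 = 372
  O-H: 1 × 478 = 478
  Σ(broken) = 3293 kJ
Bonds formed (products):
  C-H: 4 × 417 = 1668
  C=C: 1 × 629 = 629
  O-H: 2 × 478 = 956
  Σ(formed) = 3253 kJ
ΔH = Σ(broken) − Σ(formed) = 3293 − 3253 = +40 kJ

ΔH ≈ +40 kJ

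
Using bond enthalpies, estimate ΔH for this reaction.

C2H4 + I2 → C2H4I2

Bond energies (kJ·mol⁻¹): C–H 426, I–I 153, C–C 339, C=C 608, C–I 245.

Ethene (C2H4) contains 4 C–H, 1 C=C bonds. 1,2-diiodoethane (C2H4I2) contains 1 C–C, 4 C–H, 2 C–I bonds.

Bonds broken (reactants):
  C–H: 4 × 426 = 1704
  C=C: 1 × 608 = 608
  I–I: 1 × 153 = 153
  Σ(broken) = 2465 kJ
Bonds formed (products):
  C–C: 1 × 339 = 339
  C–H: 4 × 426 = 1704
  C–I: 2 × 245 = 490
  Σ(formed) = 2533 kJ
ΔH = Σ(broken) − Σ(formed) = 2465 − 2533 = −68 kJ

ΔH ≈ −68 kJ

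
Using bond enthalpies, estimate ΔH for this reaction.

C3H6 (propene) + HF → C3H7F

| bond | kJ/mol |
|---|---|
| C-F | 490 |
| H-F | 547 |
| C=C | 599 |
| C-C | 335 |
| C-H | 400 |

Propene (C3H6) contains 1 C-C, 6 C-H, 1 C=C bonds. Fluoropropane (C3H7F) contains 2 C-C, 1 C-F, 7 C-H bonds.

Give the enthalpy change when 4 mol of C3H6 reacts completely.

ΔH = −316 kJ

Bonds broken (reactants):
  C-C: 1 × 335 = 335
  C-H: 6 × 400 = 2400
  C=C: 1 × 599 = 599
  H-F: 1 × 547 = 547
  Σ(broken) = 3881 kJ
Bonds formed (products):
  C-C: 2 × 335 = 670
  C-F: 1 × 490 = 490
  C-H: 7 × 400 = 2800
  Σ(formed) = 3960 kJ
ΔH = Σ(broken) − Σ(formed) = 3881 − 3960 = −79 kJ
For 4× the reaction as written: 4 × (−79) = −316 kJ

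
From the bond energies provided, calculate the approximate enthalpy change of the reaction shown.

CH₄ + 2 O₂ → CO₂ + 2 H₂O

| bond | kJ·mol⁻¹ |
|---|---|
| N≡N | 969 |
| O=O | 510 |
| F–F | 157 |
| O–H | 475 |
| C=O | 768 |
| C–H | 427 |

Bonds broken (reactants):
  C–H: 4 × 427 = 1708
  O=O: 2 × 510 = 1020
  Σ(broken) = 2728 kJ
Bonds formed (products):
  C=O: 2 × 768 = 1536
  O–H: 4 × 475 = 1900
  Σ(formed) = 3436 kJ
ΔH = Σ(broken) − Σ(formed) = 2728 − 3436 = −708 kJ

ΔH ≈ −708 kJ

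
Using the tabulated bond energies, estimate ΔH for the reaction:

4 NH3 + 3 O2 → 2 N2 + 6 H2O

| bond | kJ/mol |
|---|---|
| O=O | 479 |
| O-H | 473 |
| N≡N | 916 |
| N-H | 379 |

Bonds broken (reactants):
  N-H: 12 × 379 = 4548
  O=O: 3 × 479 = 1437
  Σ(broken) = 5985 kJ
Bonds formed (products):
  N≡N: 2 × 916 = 1832
  O-H: 12 × 473 = 5676
  Σ(formed) = 7508 kJ
ΔH = Σ(broken) − Σ(formed) = 5985 − 7508 = −1523 kJ

ΔH ≈ −1523 kJ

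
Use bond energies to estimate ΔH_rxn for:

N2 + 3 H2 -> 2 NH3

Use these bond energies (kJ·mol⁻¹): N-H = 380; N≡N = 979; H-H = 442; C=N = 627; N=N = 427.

Bonds broken (reactants):
  H-H: 3 × 442 = 1326
  N≡N: 1 × 979 = 979
  Σ(broken) = 2305 kJ
Bonds formed (products):
  N-H: 6 × 380 = 2280
  Σ(formed) = 2280 kJ
ΔH = Σ(broken) − Σ(formed) = 2305 − 2280 = +25 kJ

ΔH ≈ +25 kJ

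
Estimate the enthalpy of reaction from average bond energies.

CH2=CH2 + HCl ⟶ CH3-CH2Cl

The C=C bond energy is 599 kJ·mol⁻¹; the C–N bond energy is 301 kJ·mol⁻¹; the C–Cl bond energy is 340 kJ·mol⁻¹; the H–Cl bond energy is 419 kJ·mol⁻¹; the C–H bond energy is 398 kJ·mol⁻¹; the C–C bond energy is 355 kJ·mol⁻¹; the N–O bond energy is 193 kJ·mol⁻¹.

ΔH ≈ −75 kJ

Bonds broken (reactants):
  C–H: 4 × 398 = 1592
  C=C: 1 × 599 = 599
  H–Cl: 1 × 419 = 419
  Σ(broken) = 2610 kJ
Bonds formed (products):
  C–C: 1 × 355 = 355
  C–Cl: 1 × 340 = 340
  C–H: 5 × 398 = 1990
  Σ(formed) = 2685 kJ
ΔH = Σ(broken) − Σ(formed) = 2610 − 2685 = −75 kJ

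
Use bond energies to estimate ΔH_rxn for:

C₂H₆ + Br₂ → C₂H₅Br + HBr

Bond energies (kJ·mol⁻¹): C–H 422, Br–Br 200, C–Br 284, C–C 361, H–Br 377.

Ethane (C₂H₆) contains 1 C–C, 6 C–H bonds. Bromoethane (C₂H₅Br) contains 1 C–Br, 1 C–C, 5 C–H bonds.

ΔH ≈ −39 kJ

Bonds broken (reactants):
  Br–Br: 1 × 200 = 200
  C–C: 1 × 361 = 361
  C–H: 6 × 422 = 2532
  Σ(broken) = 3093 kJ
Bonds formed (products):
  C–Br: 1 × 284 = 284
  C–C: 1 × 361 = 361
  C–H: 5 × 422 = 2110
  H–Br: 1 × 377 = 377
  Σ(formed) = 3132 kJ
ΔH = Σ(broken) − Σ(formed) = 3093 − 3132 = −39 kJ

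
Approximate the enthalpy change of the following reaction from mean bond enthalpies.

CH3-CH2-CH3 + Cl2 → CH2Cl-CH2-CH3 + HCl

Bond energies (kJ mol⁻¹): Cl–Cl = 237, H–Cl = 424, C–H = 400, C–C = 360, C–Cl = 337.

Bonds broken (reactants):
  C–C: 2 × 360 = 720
  C–H: 8 × 400 = 3200
  Cl–Cl: 1 × 237 = 237
  Σ(broken) = 4157 kJ
Bonds formed (products):
  C–C: 2 × 360 = 720
  C–Cl: 1 × 337 = 337
  C–H: 7 × 400 = 2800
  H–Cl: 1 × 424 = 424
  Σ(formed) = 4281 kJ
ΔH = Σ(broken) − Σ(formed) = 4157 − 4281 = −124 kJ

ΔH ≈ −124 kJ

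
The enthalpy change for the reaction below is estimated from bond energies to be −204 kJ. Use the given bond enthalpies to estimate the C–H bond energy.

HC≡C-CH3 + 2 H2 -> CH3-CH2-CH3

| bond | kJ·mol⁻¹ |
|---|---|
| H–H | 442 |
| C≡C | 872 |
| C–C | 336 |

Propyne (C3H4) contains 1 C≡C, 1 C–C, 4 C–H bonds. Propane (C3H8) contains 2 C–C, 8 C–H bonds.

D(C–H) ≈ 406 kJ/mol

Let D be the C–H bond energy.
Σ(broken) = 1×872 + 1×336 + 4×D + 2×442 = 2092 + 4D
Σ(formed) = 2×336 + 8×D = 672 + 8D
ΔH = Σ(broken) − Σ(formed) = (2092 + 4D) − (672 + 8D) = +1420 − 4D
Setting this equal to −204 kJ gives 4D = 1624, so D = 406 kJ/mol.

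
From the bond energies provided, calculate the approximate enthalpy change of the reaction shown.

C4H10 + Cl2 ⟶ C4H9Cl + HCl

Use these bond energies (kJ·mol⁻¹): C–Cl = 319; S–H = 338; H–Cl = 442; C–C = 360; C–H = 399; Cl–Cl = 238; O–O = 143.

ΔH ≈ −124 kJ

Bonds broken (reactants):
  C–C: 3 × 360 = 1080
  C–H: 10 × 399 = 3990
  Cl–Cl: 1 × 238 = 238
  Σ(broken) = 5308 kJ
Bonds formed (products):
  C–C: 3 × 360 = 1080
  C–Cl: 1 × 319 = 319
  C–H: 9 × 399 = 3591
  H–Cl: 1 × 442 = 442
  Σ(formed) = 5432 kJ
ΔH = Σ(broken) − Σ(formed) = 5308 − 5432 = −124 kJ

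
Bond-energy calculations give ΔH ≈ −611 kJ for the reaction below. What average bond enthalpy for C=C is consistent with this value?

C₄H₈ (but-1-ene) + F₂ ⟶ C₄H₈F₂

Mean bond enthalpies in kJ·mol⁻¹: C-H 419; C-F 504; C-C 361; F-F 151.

Let D be the C=C bond energy.
Σ(broken) = 2×361 + 8×419 + 1×D + 1×151 = 4225 + D
Σ(formed) = 3×361 + 2×504 + 8×419 = 5443
ΔH = Σ(broken) − Σ(formed) = (4225 + D) − (5443) = −1218 + D
Setting this equal to −611 kJ gives D = 607 kJ/mol.

D(C=C) ≈ 607 kJ/mol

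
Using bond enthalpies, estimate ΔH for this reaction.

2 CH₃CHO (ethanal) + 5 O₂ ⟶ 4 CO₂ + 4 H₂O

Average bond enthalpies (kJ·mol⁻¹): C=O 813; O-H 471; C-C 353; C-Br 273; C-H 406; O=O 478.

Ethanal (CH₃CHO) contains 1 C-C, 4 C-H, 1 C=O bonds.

Bonds broken (reactants):
  C-C: 2 × 353 = 706
  C-H: 8 × 406 = 3248
  C=O: 2 × 813 = 1626
  O=O: 5 × 478 = 2390
  Σ(broken) = 7970 kJ
Bonds formed (products):
  C=O: 8 × 813 = 6504
  O-H: 8 × 471 = 3768
  Σ(formed) = 10272 kJ
ΔH = Σ(broken) − Σ(formed) = 7970 − 10272 = −2302 kJ

ΔH ≈ −2302 kJ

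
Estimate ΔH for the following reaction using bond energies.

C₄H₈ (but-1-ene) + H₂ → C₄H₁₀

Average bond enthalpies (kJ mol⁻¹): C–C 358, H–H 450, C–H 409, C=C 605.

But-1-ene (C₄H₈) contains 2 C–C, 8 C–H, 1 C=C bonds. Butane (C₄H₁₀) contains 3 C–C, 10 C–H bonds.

ΔH ≈ −121 kJ

Bonds broken (reactants):
  C–C: 2 × 358 = 716
  C–H: 8 × 409 = 3272
  C=C: 1 × 605 = 605
  H–H: 1 × 450 = 450
  Σ(broken) = 5043 kJ
Bonds formed (products):
  C–C: 3 × 358 = 1074
  C–H: 10 × 409 = 4090
  Σ(formed) = 5164 kJ
ΔH = Σ(broken) − Σ(formed) = 5043 − 5164 = −121 kJ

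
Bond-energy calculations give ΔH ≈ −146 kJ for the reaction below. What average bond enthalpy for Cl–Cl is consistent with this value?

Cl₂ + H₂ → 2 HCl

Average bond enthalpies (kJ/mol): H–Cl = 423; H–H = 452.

D(Cl–Cl) ≈ 248 kJ/mol

Let D be the Cl–Cl bond energy.
Σ(broken) = 1×D + 1×452 = 452 + D
Σ(formed) = 2×423 = 846
ΔH = Σ(broken) − Σ(formed) = (452 + D) − (846) = −394 + D
Setting this equal to −146 kJ gives D = 248 kJ/mol.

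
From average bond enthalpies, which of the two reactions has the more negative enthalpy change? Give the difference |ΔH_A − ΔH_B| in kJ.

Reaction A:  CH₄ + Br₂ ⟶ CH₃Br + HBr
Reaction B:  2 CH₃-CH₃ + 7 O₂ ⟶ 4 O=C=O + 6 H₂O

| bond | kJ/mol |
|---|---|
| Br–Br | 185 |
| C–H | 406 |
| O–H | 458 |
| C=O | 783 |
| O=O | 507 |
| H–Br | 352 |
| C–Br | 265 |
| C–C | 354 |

Reaction B, by 2605 kJ

Reaction A:
  Bonds broken (reactants):
    Br–Br: 1 × 185 = 185
    C–H: 4 × 406 = 1624
    Σ(broken) = 1809 kJ
  Bonds formed (products):
    C–Br: 1 × 265 = 265
    C–H: 3 × 406 = 1218
    H–Br: 1 × 352 = 352
    Σ(formed) = 1835 kJ
  ΔH_A = 1809 − 1835 = −26 kJ
Reaction B:
  Bonds broken (reactants):
    C–C: 2 × 354 = 708
    C–H: 12 × 406 = 4872
    O=O: 7 × 507 = 3549
    Σ(broken) = 9129 kJ
  Bonds formed (products):
    C=O: 8 × 783 = 6264
    O–H: 12 × 458 = 5496
    Σ(formed) = 11760 kJ
  ΔH_B = 9129 − 11760 = −2631 kJ
ΔH_A − ΔH_B = +2605 kJ, so reaction B has the more negative ΔH; |ΔH_A − ΔH_B| = 2605 kJ.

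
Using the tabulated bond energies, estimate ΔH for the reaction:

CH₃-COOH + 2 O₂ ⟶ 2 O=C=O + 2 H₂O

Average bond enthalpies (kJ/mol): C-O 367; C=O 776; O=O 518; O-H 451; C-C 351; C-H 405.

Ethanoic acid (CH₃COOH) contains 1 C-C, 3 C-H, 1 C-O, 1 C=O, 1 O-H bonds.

Bonds broken (reactants):
  C-C: 1 × 351 = 351
  C-H: 3 × 405 = 1215
  C-O: 1 × 367 = 367
  C=O: 1 × 776 = 776
  O-H: 1 × 451 = 451
  O=O: 2 × 518 = 1036
  Σ(broken) = 4196 kJ
Bonds formed (products):
  C=O: 4 × 776 = 3104
  O-H: 4 × 451 = 1804
  Σ(formed) = 4908 kJ
ΔH = Σ(broken) − Σ(formed) = 4196 − 4908 = −712 kJ

ΔH ≈ −712 kJ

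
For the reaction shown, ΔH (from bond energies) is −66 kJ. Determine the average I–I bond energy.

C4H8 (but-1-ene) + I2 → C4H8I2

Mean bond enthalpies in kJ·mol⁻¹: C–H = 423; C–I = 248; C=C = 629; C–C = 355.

Let D be the I–I bond energy.
Σ(broken) = 2×355 + 8×423 + 1×629 + 1×D = 4723 + D
Σ(formed) = 3×355 + 8×423 + 2×248 = 4945
ΔH = Σ(broken) − Σ(formed) = (4723 + D) − (4945) = −222 + D
Setting this equal to −66 kJ gives D = 156 kJ/mol.

D(I–I) ≈ 156 kJ/mol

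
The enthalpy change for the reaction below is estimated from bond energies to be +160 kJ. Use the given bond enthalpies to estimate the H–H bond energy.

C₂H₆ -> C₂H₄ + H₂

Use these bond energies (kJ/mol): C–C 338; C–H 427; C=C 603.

Let D be the H–H bond energy.
Σ(broken) = 1×338 + 6×427 = 2900
Σ(formed) = 4×427 + 1×603 + 1×D = 2311 + D
ΔH = Σ(broken) − Σ(formed) = (2900) − (2311 + D) = +589 − D
Setting this equal to +160 kJ gives D = 429 kJ/mol.

D(H–H) ≈ 429 kJ/mol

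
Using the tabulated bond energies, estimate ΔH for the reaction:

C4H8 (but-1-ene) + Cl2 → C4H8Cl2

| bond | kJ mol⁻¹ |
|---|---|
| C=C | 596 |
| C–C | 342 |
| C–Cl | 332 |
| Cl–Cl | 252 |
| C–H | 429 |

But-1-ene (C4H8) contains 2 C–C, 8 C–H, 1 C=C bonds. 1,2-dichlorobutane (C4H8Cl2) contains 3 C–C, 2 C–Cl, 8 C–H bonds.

ΔH ≈ −158 kJ

Bonds broken (reactants):
  C–C: 2 × 342 = 684
  C–H: 8 × 429 = 3432
  C=C: 1 × 596 = 596
  Cl–Cl: 1 × 252 = 252
  Σ(broken) = 4964 kJ
Bonds formed (products):
  C–C: 3 × 342 = 1026
  C–Cl: 2 × 332 = 664
  C–H: 8 × 429 = 3432
  Σ(formed) = 5122 kJ
ΔH = Σ(broken) − Σ(formed) = 4964 − 5122 = −158 kJ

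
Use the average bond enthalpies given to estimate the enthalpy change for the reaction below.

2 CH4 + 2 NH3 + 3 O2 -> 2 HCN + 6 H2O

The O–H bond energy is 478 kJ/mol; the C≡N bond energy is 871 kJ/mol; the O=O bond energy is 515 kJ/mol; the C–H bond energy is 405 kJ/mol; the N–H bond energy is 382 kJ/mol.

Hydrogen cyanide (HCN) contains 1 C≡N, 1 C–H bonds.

Bonds broken (reactants):
  C–H: 8 × 405 = 3240
  N–H: 6 × 382 = 2292
  O=O: 3 × 515 = 1545
  Σ(broken) = 7077 kJ
Bonds formed (products):
  C≡N: 2 × 871 = 1742
  C–H: 2 × 405 = 810
  O–H: 12 × 478 = 5736
  Σ(formed) = 8288 kJ
ΔH = Σ(broken) − Σ(formed) = 7077 − 8288 = −1211 kJ

ΔH ≈ −1211 kJ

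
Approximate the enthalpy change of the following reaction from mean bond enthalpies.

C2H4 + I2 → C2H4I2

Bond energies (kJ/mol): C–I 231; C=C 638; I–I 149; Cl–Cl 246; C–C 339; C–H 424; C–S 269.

ΔH ≈ −14 kJ

Bonds broken (reactants):
  C–H: 4 × 424 = 1696
  C=C: 1 × 638 = 638
  I–I: 1 × 149 = 149
  Σ(broken) = 2483 kJ
Bonds formed (products):
  C–C: 1 × 339 = 339
  C–H: 4 × 424 = 1696
  C–I: 2 × 231 = 462
  Σ(formed) = 2497 kJ
ΔH = Σ(broken) − Σ(formed) = 2483 − 2497 = −14 kJ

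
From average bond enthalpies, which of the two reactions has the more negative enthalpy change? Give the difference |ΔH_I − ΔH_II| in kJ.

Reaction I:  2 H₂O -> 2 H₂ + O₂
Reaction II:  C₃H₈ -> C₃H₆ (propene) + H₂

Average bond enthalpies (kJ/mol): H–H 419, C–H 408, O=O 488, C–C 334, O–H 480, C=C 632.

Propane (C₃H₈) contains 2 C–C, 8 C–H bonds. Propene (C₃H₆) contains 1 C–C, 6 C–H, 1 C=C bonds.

Reaction I:
  Bonds broken (reactants):
    O–H: 4 × 480 = 1920
    Σ(broken) = 1920 kJ
  Bonds formed (products):
    H–H: 2 × 419 = 838
    O=O: 1 × 488 = 488
    Σ(formed) = 1326 kJ
  ΔH_I = 1920 − 1326 = +594 kJ
Reaction II:
  Bonds broken (reactants):
    C–C: 2 × 334 = 668
    C–H: 8 × 408 = 3264
    Σ(broken) = 3932 kJ
  Bonds formed (products):
    C–C: 1 × 334 = 334
    C–H: 6 × 408 = 2448
    C=C: 1 × 632 = 632
    H–H: 1 × 419 = 419
    Σ(formed) = 3833 kJ
  ΔH_II = 3932 − 3833 = +99 kJ
ΔH_I − ΔH_II = +495 kJ, so reaction II has the more negative ΔH; |ΔH_I − ΔH_II| = 495 kJ.

Reaction II, by 495 kJ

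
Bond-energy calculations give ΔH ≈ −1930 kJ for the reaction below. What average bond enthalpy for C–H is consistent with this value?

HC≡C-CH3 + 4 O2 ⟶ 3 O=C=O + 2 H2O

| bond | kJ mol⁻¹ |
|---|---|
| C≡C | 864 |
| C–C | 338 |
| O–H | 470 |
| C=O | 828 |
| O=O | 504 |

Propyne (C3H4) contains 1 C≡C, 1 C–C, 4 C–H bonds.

D(C–H) ≈ 425 kJ/mol

Let D be the C–H bond energy.
Σ(broken) = 1×864 + 1×338 + 4×D + 4×504 = 3218 + 4D
Σ(formed) = 6×828 + 4×470 = 6848
ΔH = Σ(broken) − Σ(formed) = (3218 + 4D) − (6848) = −3630 + 4D
Setting this equal to −1930 kJ gives 4D = 1700, so D = 425 kJ/mol.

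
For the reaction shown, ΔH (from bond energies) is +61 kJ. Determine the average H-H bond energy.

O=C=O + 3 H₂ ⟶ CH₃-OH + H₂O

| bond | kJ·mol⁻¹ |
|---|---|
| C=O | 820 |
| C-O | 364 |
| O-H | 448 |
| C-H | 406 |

Let D be the H-H bond energy.
Σ(broken) = 2×820 + 3×D = 1640 + 3D
Σ(formed) = 3×406 + 1×364 + 3×448 = 2926
ΔH = Σ(broken) − Σ(formed) = (1640 + 3D) − (2926) = −1286 + 3D
Setting this equal to +61 kJ gives 3D = 1347, so D = 449 kJ/mol.

D(H-H) ≈ 449 kJ/mol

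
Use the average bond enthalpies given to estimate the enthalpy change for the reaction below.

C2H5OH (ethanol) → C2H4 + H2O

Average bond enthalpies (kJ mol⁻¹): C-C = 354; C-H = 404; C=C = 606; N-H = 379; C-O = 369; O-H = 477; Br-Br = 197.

Bonds broken (reactants):
  C-C: 1 × 354 = 354
  C-H: 5 × 404 = 2020
  C-O: 1 × 369 = 369
  O-H: 1 × 477 = 477
  Σ(broken) = 3220 kJ
Bonds formed (products):
  C-H: 4 × 404 = 1616
  C=C: 1 × 606 = 606
  O-H: 2 × 477 = 954
  Σ(formed) = 3176 kJ
ΔH = Σ(broken) − Σ(formed) = 3220 − 3176 = +44 kJ

ΔH ≈ +44 kJ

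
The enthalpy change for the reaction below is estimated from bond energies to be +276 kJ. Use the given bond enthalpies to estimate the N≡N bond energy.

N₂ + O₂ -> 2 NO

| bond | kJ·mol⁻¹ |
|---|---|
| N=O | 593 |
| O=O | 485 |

D(N≡N) ≈ 977 kJ/mol

Let D be the N≡N bond energy.
Σ(broken) = 1×D + 1×485 = 485 + D
Σ(formed) = 2×593 = 1186
ΔH = Σ(broken) − Σ(formed) = (485 + D) − (1186) = −701 + D
Setting this equal to +276 kJ gives D = 977 kJ/mol.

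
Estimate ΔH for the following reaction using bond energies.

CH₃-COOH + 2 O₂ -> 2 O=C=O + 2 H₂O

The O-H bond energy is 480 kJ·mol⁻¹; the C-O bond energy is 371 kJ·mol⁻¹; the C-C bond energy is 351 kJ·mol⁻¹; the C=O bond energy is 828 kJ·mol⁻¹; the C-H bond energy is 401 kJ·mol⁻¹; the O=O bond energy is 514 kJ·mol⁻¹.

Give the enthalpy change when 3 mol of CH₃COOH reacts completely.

Bonds broken (reactants):
  C-C: 1 × 351 = 351
  C-H: 3 × 401 = 1203
  C-O: 1 × 371 = 371
  C=O: 1 × 828 = 828
  O-H: 1 × 480 = 480
  O=O: 2 × 514 = 1028
  Σ(broken) = 4261 kJ
Bonds formed (products):
  C=O: 4 × 828 = 3312
  O-H: 4 × 480 = 1920
  Σ(formed) = 5232 kJ
ΔH = Σ(broken) − Σ(formed) = 4261 − 5232 = −971 kJ
For 3× the reaction as written: 3 × (−971) = −2913 kJ

ΔH = −2913 kJ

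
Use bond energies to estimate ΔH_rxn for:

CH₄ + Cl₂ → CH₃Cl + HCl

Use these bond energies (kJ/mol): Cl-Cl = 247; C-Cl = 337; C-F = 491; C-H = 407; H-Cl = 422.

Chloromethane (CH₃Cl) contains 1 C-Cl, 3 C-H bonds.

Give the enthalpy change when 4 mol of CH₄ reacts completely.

Bonds broken (reactants):
  C-H: 4 × 407 = 1628
  Cl-Cl: 1 × 247 = 247
  Σ(broken) = 1875 kJ
Bonds formed (products):
  C-Cl: 1 × 337 = 337
  C-H: 3 × 407 = 1221
  H-Cl: 1 × 422 = 422
  Σ(formed) = 1980 kJ
ΔH = Σ(broken) − Σ(formed) = 1875 − 1980 = −105 kJ
For 4× the reaction as written: 4 × (−105) = −420 kJ

ΔH = −420 kJ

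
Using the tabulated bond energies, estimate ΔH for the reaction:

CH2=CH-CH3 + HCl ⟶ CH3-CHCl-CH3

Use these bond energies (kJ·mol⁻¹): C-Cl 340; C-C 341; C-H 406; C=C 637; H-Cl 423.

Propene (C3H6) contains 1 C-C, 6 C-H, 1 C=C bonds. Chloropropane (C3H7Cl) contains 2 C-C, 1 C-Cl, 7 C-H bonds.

Bonds broken (reactants):
  C-C: 1 × 341 = 341
  C-H: 6 × 406 = 2436
  C=C: 1 × 637 = 637
  H-Cl: 1 × 423 = 423
  Σ(broken) = 3837 kJ
Bonds formed (products):
  C-C: 2 × 341 = 682
  C-Cl: 1 × 340 = 340
  C-H: 7 × 406 = 2842
  Σ(formed) = 3864 kJ
ΔH = Σ(broken) − Σ(formed) = 3837 − 3864 = −27 kJ

ΔH ≈ −27 kJ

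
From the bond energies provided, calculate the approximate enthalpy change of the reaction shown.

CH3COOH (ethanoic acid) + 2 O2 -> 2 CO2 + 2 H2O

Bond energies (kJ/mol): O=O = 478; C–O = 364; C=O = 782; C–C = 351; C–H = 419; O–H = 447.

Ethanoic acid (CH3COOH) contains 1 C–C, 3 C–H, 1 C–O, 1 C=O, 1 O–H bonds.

Bonds broken (reactants):
  C–C: 1 × 351 = 351
  C–H: 3 × 419 = 1257
  C–O: 1 × 364 = 364
  C=O: 1 × 782 = 782
  O–H: 1 × 447 = 447
  O=O: 2 × 478 = 956
  Σ(broken) = 4157 kJ
Bonds formed (products):
  C=O: 4 × 782 = 3128
  O–H: 4 × 447 = 1788
  Σ(formed) = 4916 kJ
ΔH = Σ(broken) − Σ(formed) = 4157 − 4916 = −759 kJ

ΔH ≈ −759 kJ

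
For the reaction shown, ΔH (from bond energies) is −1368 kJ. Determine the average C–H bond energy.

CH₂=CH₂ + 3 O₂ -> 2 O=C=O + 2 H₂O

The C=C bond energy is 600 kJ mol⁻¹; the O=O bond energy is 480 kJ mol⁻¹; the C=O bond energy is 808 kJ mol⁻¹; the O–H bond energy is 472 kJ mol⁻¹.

Let D be the C–H bond energy.
Σ(broken) = 4×D + 1×600 + 3×480 = 2040 + 4D
Σ(formed) = 4×808 + 4×472 = 5120
ΔH = Σ(broken) − Σ(formed) = (2040 + 4D) − (5120) = −3080 + 4D
Setting this equal to −1368 kJ gives 4D = 1712, so D = 428 kJ/mol.

D(C–H) ≈ 428 kJ/mol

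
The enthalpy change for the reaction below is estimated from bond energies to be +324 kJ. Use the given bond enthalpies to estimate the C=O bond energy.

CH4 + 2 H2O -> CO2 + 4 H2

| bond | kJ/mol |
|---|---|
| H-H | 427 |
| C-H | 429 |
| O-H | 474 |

D(C=O) ≈ 790 kJ/mol

Let D be the C=O bond energy.
Σ(broken) = 4×429 + 4×474 = 3612
Σ(formed) = 2×D + 4×427 = 1708 + 2D
ΔH = Σ(broken) − Σ(formed) = (3612) − (1708 + 2D) = +1904 − 2D
Setting this equal to +324 kJ gives 2D = 1580, so D = 790 kJ/mol.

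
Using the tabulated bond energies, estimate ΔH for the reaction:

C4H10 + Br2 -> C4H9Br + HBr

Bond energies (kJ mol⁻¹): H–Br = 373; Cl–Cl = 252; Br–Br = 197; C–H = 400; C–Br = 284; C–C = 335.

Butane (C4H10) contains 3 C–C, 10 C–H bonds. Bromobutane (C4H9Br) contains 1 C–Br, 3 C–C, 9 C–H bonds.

Bonds broken (reactants):
  Br–Br: 1 × 197 = 197
  C–C: 3 × 335 = 1005
  C–H: 10 × 400 = 4000
  Σ(broken) = 5202 kJ
Bonds formed (products):
  C–Br: 1 × 284 = 284
  C–C: 3 × 335 = 1005
  C–H: 9 × 400 = 3600
  H–Br: 1 × 373 = 373
  Σ(formed) = 5262 kJ
ΔH = Σ(broken) − Σ(formed) = 5202 − 5262 = −60 kJ

ΔH ≈ −60 kJ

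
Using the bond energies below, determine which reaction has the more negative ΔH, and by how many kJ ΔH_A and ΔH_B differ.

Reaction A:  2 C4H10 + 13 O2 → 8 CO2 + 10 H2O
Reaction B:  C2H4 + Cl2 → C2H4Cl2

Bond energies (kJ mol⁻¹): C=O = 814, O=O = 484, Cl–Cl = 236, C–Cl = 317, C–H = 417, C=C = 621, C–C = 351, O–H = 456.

Reaction A:
  Bonds broken (reactants):
    C–C: 6 × 351 = 2106
    C–H: 20 × 417 = 8340
    O=O: 13 × 484 = 6292
    Σ(broken) = 16738 kJ
  Bonds formed (products):
    C=O: 16 × 814 = 13024
    O–H: 20 × 456 = 9120
    Σ(formed) = 22144 kJ
  ΔH_A = 16738 − 22144 = −5406 kJ
Reaction B:
  Bonds broken (reactants):
    C–H: 4 × 417 = 1668
    C=C: 1 × 621 = 621
    Cl–Cl: 1 × 236 = 236
    Σ(broken) = 2525 kJ
  Bonds formed (products):
    C–C: 1 × 351 = 351
    C–Cl: 2 × 317 = 634
    C–H: 4 × 417 = 1668
    Σ(formed) = 2653 kJ
  ΔH_B = 2525 − 2653 = −128 kJ
ΔH_A − ΔH_B = −5278 kJ, so reaction A has the more negative ΔH; |ΔH_A − ΔH_B| = 5278 kJ.

Reaction A, by 5278 kJ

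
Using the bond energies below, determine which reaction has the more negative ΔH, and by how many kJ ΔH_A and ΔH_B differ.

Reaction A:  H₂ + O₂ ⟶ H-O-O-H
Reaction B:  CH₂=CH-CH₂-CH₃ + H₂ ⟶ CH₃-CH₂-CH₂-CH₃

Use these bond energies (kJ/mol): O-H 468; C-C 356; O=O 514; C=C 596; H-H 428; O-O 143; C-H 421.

Reaction B, by 37 kJ

Reaction A:
  Bonds broken (reactants):
    H-H: 1 × 428 = 428
    O=O: 1 × 514 = 514
    Σ(broken) = 942 kJ
  Bonds formed (products):
    O-H: 2 × 468 = 936
    O-O: 1 × 143 = 143
    Σ(formed) = 1079 kJ
  ΔH_A = 942 − 1079 = −137 kJ
Reaction B:
  Bonds broken (reactants):
    C-C: 2 × 356 = 712
    C-H: 8 × 421 = 3368
    C=C: 1 × 596 = 596
    H-H: 1 × 428 = 428
    Σ(broken) = 5104 kJ
  Bonds formed (products):
    C-C: 3 × 356 = 1068
    C-H: 10 × 421 = 4210
    Σ(formed) = 5278 kJ
  ΔH_B = 5104 − 5278 = −174 kJ
ΔH_A − ΔH_B = +37 kJ, so reaction B has the more negative ΔH; |ΔH_A − ΔH_B| = 37 kJ.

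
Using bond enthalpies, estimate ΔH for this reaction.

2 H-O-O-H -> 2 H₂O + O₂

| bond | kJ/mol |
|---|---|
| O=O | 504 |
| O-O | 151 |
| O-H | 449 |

ΔH ≈ −202 kJ

Bonds broken (reactants):
  O-H: 4 × 449 = 1796
  O-O: 2 × 151 = 302
  Σ(broken) = 2098 kJ
Bonds formed (products):
  O-H: 4 × 449 = 1796
  O=O: 1 × 504 = 504
  Σ(formed) = 2300 kJ
ΔH = Σ(broken) − Σ(formed) = 2098 − 2300 = −202 kJ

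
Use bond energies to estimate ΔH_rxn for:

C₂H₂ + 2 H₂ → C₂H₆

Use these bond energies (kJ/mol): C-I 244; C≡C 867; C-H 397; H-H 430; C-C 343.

Bonds broken (reactants):
  C≡C: 1 × 867 = 867
  C-H: 2 × 397 = 794
  H-H: 2 × 430 = 860
  Σ(broken) = 2521 kJ
Bonds formed (products):
  C-C: 1 × 343 = 343
  C-H: 6 × 397 = 2382
  Σ(formed) = 2725 kJ
ΔH = Σ(broken) − Σ(formed) = 2521 − 2725 = −204 kJ

ΔH ≈ −204 kJ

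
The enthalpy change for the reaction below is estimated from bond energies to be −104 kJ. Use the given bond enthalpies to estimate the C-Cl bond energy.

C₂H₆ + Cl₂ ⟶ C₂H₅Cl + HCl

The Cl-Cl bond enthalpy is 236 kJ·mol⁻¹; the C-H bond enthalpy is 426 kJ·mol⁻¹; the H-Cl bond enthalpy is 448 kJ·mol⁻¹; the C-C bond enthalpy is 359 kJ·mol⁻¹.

Let D be the C-Cl bond energy.
Σ(broken) = 1×359 + 6×426 + 1×236 = 3151
Σ(formed) = 1×359 + 1×D + 5×426 + 1×448 = 2937 + D
ΔH = Σ(broken) − Σ(formed) = (3151) − (2937 + D) = +214 − D
Setting this equal to −104 kJ gives D = 318 kJ/mol.

D(C-Cl) ≈ 318 kJ/mol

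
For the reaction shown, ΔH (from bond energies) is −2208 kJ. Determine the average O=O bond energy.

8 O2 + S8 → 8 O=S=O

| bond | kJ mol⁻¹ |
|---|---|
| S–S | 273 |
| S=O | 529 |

Let D be the O=O bond energy.
Σ(broken) = 8×D + 8×273 = 2184 + 8D
Σ(formed) = 16×529 = 8464
ΔH = Σ(broken) − Σ(formed) = (2184 + 8D) − (8464) = −6280 + 8D
Setting this equal to −2208 kJ gives 8D = 4072, so D = 509 kJ/mol.

D(O=O) ≈ 509 kJ/mol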